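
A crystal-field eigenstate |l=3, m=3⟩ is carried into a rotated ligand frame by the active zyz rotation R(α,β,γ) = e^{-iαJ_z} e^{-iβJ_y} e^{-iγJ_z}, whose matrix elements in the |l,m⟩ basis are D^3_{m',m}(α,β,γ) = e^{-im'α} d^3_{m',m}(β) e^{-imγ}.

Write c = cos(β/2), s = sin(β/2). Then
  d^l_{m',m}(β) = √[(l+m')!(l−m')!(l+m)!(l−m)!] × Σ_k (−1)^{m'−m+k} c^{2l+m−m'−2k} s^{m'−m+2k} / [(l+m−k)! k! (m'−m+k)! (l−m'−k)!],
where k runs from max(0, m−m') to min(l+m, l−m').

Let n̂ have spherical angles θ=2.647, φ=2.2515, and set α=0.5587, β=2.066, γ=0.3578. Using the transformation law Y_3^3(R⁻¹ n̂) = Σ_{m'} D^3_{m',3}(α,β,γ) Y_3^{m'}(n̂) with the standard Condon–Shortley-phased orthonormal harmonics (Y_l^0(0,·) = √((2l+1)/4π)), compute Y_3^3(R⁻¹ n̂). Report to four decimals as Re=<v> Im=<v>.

Re=-0.2912 Im=-0.1668

Need the full column D^3_{m',3} for m'=−3..3 at α=0.5587, β=2.0660, γ=0.3578.
cos(β/2)=0.512245, sin(β/2)=0.858840
d^3_{-3,3}: single k=6 term ⇒ +0.401303;  D = +0.330597+0.227486i
d^3_{-2,3}: single k=5 term ⇒ +0.586291;  D = +0.585724+0.025788i
d^3_{-1,3}: single k=4 term ⇒ +0.552903;  D = +0.481269-0.272179i
d^3_{0,3}: single k=3 term ⇒ +0.380788;  D = +0.181689-0.334647i
d^3_{1,3}: single k=2 term ⇒ +0.196689;  D = -0.012050-0.196319i
d^3_{2,3}: single k=1 term ⇒ +0.074195;  D = -0.043110-0.060386i
d^3_{3,3}: single k=0 term ⇒ +0.018066;  D = -0.016695-0.006903i
Y_3^{m'}(θ=2.647,φ=2.2515) and Σ D·Y over m':
  (+0.3306+0.2275i)·(+0.0398-0.0203i)  (+0.5857+0.0258i)·(+0.0421-0.1982i)  (+0.4813-0.2722i)·(-0.2774-0.3426i)  (+0.1817-0.3346i)·(-0.2869+0.0000i)  (-0.0121-0.1963i)·(+0.2774-0.3426i)  (-0.0431-0.0604i)·(+0.0421+0.1982i)  (-0.0167-0.0069i)·(-0.0398-0.0203i)
Y_3^3(R⁻¹ n̂) = -0.291244-0.166848i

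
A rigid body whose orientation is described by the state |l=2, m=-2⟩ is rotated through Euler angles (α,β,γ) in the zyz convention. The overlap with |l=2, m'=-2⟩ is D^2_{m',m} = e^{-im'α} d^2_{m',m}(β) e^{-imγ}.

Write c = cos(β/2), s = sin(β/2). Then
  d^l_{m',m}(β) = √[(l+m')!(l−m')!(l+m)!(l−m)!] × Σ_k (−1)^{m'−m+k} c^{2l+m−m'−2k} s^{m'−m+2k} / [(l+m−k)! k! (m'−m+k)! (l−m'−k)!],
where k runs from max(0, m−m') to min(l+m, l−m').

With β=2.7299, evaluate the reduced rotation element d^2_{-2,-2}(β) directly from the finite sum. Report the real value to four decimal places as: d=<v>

d=0.0017

d^2_{-2,-2}(β=2.7299) via the finite sum:
Half-angle: c=0.204396, s=0.978888. N=√(1·24·1·24)=24.000000
k: max(0,(-2)−(-2))=0 … min(2+(-2),2−(-2))=0
  k=0: (−1)^0·24.0000/(24)·0.2044^4·0.9789^0 = +0.001745
d^2_{-2,-2}(2.7299) = +0.001745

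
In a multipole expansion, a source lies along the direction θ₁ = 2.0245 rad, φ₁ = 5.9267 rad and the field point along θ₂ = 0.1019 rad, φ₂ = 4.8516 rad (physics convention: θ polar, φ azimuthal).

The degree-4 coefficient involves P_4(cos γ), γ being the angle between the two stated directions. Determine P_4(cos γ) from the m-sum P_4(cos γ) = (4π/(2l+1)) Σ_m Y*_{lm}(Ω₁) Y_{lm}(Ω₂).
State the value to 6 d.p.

-0.098943

Term-by-term m-sum for l=4 (normalisation 4π/9 = 1.396263):
  m=-4: Y*=+0.041694-0.285814i  Y=+0.000040-0.000025i  product -0.000005-0.000013i
  m=-3: Y*=-0.191460+0.349351i  Y=-0.000532-0.001198i  product +0.000520+0.000044i
  m=-2: Y*=+0.070474-0.060939i  Y=-0.019728+0.005639i  product -0.001047+0.001600i
  m=-1: Y*=+0.289105-0.107661i  Y=+0.026091+0.186212i  product +0.027591+0.051026i
  m=+0: Y*=-0.155663-0.000000i  Y=+0.802895+0.000000i  product -0.124981-0.000000i
  m=+1: Y*=-0.289105-0.107661i  Y=-0.026091+0.186212i  product +0.027591-0.051026i
  m=+2: Y*=+0.070474+0.060939i  Y=-0.019728-0.005639i  product -0.001047-0.001600i
  m=+3: Y*=+0.191460+0.349351i  Y=+0.000532-0.001198i  product +0.000520-0.000044i
  m=+4: Y*=+0.041694+0.285814i  Y=+0.000040+0.000025i  product -0.000005+0.000013i
Total Σ_m = -0.070863-0.000000i. Multiply by 1.396263: -0.098943-0.000000i. P_4(cos γ) = -0.098943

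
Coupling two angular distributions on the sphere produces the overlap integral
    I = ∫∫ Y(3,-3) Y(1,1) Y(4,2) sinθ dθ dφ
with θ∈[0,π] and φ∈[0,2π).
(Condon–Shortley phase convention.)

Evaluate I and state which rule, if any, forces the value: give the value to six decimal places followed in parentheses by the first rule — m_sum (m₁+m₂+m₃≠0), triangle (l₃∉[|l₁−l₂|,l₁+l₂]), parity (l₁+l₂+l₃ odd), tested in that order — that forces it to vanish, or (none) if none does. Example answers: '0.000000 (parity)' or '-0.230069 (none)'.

Rules hold: Σm=0, L=8 even, 2≤4≤4.
N = 7·3·9 = 189
Δ = 0!·6!·2!/9! = 1/252
Racah Σ t=0..0: t=0:+1/36 = 1/36
⇒ 3j(3 1 4; 0 0 0)² = 4/63, sgn +1
Racah Σ t=0..0: t=0:+1/1440 = 1/1440
⇒ 3j(3 1 4; -3 1 2)² = 1/252, sgn +1
4πI² = N·(3j₀)²·(3jₘ)² = 1/21
I = +1·√(0.047619/4π) = 0.06155813
No selection rule forces the value: the integral is nonzero (none).

0.061558 (none)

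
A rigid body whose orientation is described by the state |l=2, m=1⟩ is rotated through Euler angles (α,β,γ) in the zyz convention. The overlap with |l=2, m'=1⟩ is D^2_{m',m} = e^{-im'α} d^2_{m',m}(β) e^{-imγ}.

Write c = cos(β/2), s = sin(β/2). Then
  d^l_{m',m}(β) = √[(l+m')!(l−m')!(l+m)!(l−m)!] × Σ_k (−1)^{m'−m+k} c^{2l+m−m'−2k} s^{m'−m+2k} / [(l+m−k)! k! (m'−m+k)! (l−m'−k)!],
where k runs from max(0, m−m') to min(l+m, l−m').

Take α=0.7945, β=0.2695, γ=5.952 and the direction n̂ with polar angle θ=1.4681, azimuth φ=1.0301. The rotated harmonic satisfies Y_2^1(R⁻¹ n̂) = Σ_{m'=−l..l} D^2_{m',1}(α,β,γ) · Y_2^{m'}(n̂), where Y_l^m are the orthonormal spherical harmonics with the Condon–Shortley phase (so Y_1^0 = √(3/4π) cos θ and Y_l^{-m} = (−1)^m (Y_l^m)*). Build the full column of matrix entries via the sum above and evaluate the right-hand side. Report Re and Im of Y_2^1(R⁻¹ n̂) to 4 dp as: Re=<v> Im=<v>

Need the full column D^2_{m',1} for m'=−2..2 at α=0.7945, β=0.2695, γ=5.9520.
cos(β/2)=0.990935, sin(β/2)=0.134343
d^2_{-2,1}: single k=3 term ⇒ +0.004805;  D = -0.001645+0.004515i
d^2_{-1,1}: k∈[2..3] ⇒ +0.053167 -0.000326 = +0.052841;  D = +0.022751+0.047692i
d^2_{0,1}: k∈[1..2] ⇒ +0.320203 -0.005885 = +0.314317;  D = +0.297237+0.102205i
d^2_{1,1}: k∈[0..1] ⇒ +0.964230 -0.053167 = +0.911063;  D = +0.815015-0.407169i
d^2_{2,1}: single k=0 term ⇒ -0.261444;  D = -0.080498+0.248743i
Y_2^{m'}(θ=1.4681,φ=1.0301) and Σ D·Y over m':
  (-0.0016+0.0045i)·(-0.1797-0.3373i)  (+0.0228+0.0477i)·(+0.0406-0.0675i)  (+0.2972+0.1022i)·(-0.3054+0.0000i)  (+0.8150-0.4072i)·(-0.0406-0.0675i)  (-0.0805+0.2487i)·(-0.1797+0.3373i)
Y_2^1(R⁻¹ n̂) = -0.214828-0.141464i

Re=-0.2148 Im=-0.1415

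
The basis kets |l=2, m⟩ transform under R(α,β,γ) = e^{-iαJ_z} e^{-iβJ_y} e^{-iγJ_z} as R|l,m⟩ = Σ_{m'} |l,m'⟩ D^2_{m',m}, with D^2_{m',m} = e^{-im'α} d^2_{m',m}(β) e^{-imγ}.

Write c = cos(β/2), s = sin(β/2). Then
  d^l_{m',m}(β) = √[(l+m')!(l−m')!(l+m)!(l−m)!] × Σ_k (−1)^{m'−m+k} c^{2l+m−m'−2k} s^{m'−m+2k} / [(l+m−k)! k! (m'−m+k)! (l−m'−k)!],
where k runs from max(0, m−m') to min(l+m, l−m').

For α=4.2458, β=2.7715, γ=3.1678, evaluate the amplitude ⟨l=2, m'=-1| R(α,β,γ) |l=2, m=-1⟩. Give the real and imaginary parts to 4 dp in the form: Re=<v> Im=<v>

Re=-0.0413 Im=-0.0877

D^2_{-1,-1}(4.2458,2.7715,3.1678) = e^{-i·-1·4.2458}·d^2_{-1,-1}(2.7715)·e^{-i·-1·3.1678}. Compute d first:
c=cos(2.771500/2)=0.183992, s=sin(2.771500/2)=0.982928; N=√[1·6·1·6]=6.000000
Admissible k: 0..1 (factorial args all ≥0)
  k=0: (−1)^0·6.0000/(6)·0.1840^4·0.9829^0 = +0.001146
  k=1: (−1)^1·6.0000/(2)·0.1840^2·0.9829^2 = -0.098121
d^2_{-1,-1}(2.7715) = +0.001146 -0.098121 = -0.096975
Attach z-rotation phases: D = e^{-i(-1)(4.2458)}·(-0.096975)·e^{-i(-1)(3.1678)} = -0.041339-0.087723i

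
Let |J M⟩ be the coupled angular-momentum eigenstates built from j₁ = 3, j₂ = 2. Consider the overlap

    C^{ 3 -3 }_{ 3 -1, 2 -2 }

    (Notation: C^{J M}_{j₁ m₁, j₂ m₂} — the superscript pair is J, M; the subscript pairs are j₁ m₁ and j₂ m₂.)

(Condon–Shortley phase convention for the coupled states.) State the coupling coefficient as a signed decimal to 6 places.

+√(1/6) = +0.408248

j₁+j₂−J=2  J+j₁−j₂=4  J−j₁+j₂=2  j₁+j₂+J+1=9
(j₁±m₁, j₂±m₂, J±M) = (2,4,0,4,0,6)
P² = 1536
sum k=0..0:
  [0] +1/96 = 1/96
S = 1/96
C² = P²·S² = 1/6 ; C = +0.408248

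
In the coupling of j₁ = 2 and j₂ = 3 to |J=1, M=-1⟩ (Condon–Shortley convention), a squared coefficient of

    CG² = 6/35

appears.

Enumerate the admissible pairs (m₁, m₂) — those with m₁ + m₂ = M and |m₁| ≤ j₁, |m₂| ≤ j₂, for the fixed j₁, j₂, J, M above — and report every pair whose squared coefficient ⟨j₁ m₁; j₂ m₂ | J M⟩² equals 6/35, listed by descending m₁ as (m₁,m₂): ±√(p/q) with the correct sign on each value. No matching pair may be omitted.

Admissible pairs with m₁+m₂ = M = -1: (-2,1), (-1,0), (0,-1), (1,-2), (2,-3)
  (m₁,m₂)=(2,-3): CG² = 3/7, CG = +√(3/7)
  (m₁,m₂)=(1,-2): CG² = 2/7, CG = −√(2/7)
  (m₁,m₂)=(0,-1): CG² = 6/35, CG = +√(6/35)   ← matches the target
  (m₁,m₂)=(-1,0): CG² = 3/35, CG = −√(3/35)
  (m₁,m₂)=(-2,1): CG² = 1/35, CG = +√(1/35)
Pairs with CG² = 6/35: (0,-1): +√(6/35)

(0,-1): +√(6/35)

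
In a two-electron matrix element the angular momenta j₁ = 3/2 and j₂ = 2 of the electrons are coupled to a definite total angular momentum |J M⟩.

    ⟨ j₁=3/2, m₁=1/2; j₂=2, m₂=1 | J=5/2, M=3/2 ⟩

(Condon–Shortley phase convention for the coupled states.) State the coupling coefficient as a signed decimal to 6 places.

j₁+j₂−J=1  J+j₁−j₂=2  J−j₁+j₂=3  j₁+j₂+J+1=7
(j₁±m₁, j₂±m₂, J±M) = (2,1,3,1,4,1)
P² = 144/35
sum k=0..1:
  [0] +1/6 = 1/6
  [1] −1/4 = -1/4
S = -1/12
C² = P²·S² = 1/35 ; C = -0.169031

−√(1/35) ≈ -0.169031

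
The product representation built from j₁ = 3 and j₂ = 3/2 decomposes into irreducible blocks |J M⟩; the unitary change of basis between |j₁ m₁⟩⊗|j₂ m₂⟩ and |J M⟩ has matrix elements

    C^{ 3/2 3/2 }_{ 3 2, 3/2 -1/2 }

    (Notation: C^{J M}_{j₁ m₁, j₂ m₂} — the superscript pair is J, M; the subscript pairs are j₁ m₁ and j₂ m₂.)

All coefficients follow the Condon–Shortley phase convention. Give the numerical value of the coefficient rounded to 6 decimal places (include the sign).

√[4·3!3!0!/7! · 5!1!1!2!3!0!] = √(288/7)
  +(−1)^1/∏(1,2,0,0,3,0)! = -1/12  (running -1/12)
⟨..|..⟩ = √(288/7)·(-1/12) = -0.534522

−√(2/7) ≈ -0.534522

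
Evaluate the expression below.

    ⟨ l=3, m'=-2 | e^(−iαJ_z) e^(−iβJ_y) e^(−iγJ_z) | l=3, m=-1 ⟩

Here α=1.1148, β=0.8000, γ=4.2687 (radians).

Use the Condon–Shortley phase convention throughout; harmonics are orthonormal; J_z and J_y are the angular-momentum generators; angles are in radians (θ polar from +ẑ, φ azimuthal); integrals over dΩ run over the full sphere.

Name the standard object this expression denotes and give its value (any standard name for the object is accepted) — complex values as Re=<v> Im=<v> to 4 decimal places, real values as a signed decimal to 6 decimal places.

Wigner D-matrix element, Re=0.5124 Im=0.1120

This is a Wigner D-matrix element — the rotation-matrix element ⟨l m'| R(α,β,γ) |l m⟩ in the angular-momentum basis.
D^3_{-2,-1}(1.1148,0.8000,4.2687) = e^{-i·-2·1.1148}·d^3_{-2,-1}(0.8000)·e^{-i·-1·4.2687}. Compute d first:
With c≡cos(β/2)=0.921061 and s≡sin(β/2)=0.389418, N=[1·120·2·24]^{1/2}=75.894664
The bounds max(0,m−m')=1 and min(l+m,l−m')=2 give 2 terms
  k=1: (−1)^0·75.8947/(24)·0.9211^5·0.3894^1 = +0.816316
  k=2: (−1)^1·75.8947/(12)·0.9211^3·0.3894^3 = -0.291840
d^3_{-2,-1}(0.8000) = +0.816316 -0.291840 = +0.524476
Attach z-rotation phases: D = e^{-i(-2)(1.1148)}·(+0.524476)·e^{-i(-1)(4.2687)} = +0.512388+0.111954i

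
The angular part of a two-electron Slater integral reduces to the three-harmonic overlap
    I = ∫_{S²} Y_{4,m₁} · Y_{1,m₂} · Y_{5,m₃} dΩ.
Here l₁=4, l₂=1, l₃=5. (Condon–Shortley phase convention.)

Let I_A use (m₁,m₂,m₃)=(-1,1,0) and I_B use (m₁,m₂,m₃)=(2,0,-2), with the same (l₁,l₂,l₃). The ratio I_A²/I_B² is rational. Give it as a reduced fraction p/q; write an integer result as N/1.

10/21

Same 4,1,5: normalisation and zero-m 3j drop out of the ratio.
A: Δ: 0! 8! 2! / 11! → 1/495; sum: t=0:+1/1440 = 1/1440; 3j²(4 1 5; -1 1 0) = Δ·Π!·Σ² = 2/99  (sign -1)
B: Δ: 0! 8! 2! / 11! → 1/495; sum: t=0:+1/1440 = 1/1440; 3j²(4 1 5; 2 0 -2) = Δ·Π!·Σ² = 7/165  (sign -1)
I_A²/I_B² = (2/99)/(7/165) = 10/21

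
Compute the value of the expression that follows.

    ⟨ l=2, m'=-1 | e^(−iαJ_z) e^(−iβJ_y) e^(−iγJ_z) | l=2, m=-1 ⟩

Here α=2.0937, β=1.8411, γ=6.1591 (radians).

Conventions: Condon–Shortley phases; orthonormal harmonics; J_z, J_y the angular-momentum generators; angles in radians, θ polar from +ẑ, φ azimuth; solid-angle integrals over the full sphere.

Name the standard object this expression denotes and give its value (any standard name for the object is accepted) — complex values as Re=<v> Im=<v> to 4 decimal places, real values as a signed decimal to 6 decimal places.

Wigner D-matrix element, Re=0.2183 Im=-0.5181

This is a Wigner D-matrix element — the rotation-matrix element ⟨l m'| R(α,β,γ) |l m⟩ in the angular-momentum basis.
D^2_{-1,-1}(2.0937,1.8411,6.1591) = e^{-i·-1·2.0937}·d^2_{-1,-1}(1.8411)·e^{-i·-1·6.1591}. Compute d first:
With c≡cos(β/2)=0.605382 and s≡sin(β/2)=0.795935, N=[1·6·1·6]^{1/2}=6.000000
Admissible k: 0..1 (factorial args all ≥0)
  k=0: (−1)^0·6.0000/(6)·0.6054^4·0.7959^0 = +0.134313
  k=1: (−1)^1·6.0000/(2)·0.6054^2·0.7959^2 = -0.696524
d^2_{-1,-1}(1.8411) = +0.134313 -0.696524 = -0.562210
D = (-0.499398+0.866373i)·(-0.562210)·(+0.992311-0.123767i) = +0.218323-0.518088i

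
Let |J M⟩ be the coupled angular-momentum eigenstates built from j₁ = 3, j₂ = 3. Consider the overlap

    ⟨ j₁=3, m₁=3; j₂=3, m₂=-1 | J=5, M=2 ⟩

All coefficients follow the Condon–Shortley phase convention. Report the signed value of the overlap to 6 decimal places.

+√(1/6) = +0.408248

triangle: 1!·5!·5!/12! = 14400/479001600
(j±m)!: 6!·0!·2!·4!·7!·3! = 1045094400
prefactor² = (2J+1)·Δ·N² = 345600
  k=0: +1/(0!·1!·0!·2!·5!·3!) = 1/1440
Σ = 1/1440  ⇒  CG² = 345600·(1/1440)² = 1/6
CG = +√(1/6) = +0.408248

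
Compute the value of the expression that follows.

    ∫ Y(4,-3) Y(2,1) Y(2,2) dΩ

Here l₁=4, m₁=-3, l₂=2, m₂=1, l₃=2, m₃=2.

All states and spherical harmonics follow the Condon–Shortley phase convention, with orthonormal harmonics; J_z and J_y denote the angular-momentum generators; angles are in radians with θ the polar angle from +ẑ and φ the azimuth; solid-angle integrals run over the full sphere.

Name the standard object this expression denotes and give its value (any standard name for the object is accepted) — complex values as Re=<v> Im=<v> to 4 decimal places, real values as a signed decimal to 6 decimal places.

This is a Gaunt coefficient — the integral of a triple product of spherical harmonics over the sphere.
Checks pass: Σm=0; 8 even; l₃=2∈[2,6].
(2·4+1)(2·2+1)(2·2+1) = 225
Δ: 4! 4! 0! / 9! → 1/630
sum: t=2:+1/16 = 1/16
3j²(4 2 2; 0 0 0) = Δ·Π!·Σ² = 2/35  (sign +1)
sum: t=3:−1/144 = -1/144
3j²(4 2 2; -3 1 2) = Δ·Π!·Σ² = 1/18  (sign -1)
combine: 4πI² = 225·2/35·1/18 = 5/7
take √, sign -1: I = -0.23841361

Gaunt coefficient, -0.238414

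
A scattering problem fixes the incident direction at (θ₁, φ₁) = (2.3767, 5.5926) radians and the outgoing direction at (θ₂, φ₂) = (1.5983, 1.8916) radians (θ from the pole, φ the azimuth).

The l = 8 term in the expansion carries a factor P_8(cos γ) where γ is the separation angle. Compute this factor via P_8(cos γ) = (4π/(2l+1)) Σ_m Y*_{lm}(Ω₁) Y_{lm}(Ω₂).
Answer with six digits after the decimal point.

0.122885

Term-by-term m-sum for l=8 (normalisation 4π/17 = 0.739198):
  [-8]  conj(Y_{8,-8})(Ω₁) = +0.019778+0.018742i ; Y_{8,-8}(Ω₂) = -0.431191-0.279532i ; Δ = -0.003289-0.013610i
  [-7]  conj(Y_{8,-7})(Ω₁) = -0.013786-0.112713i ; Y_{8,-7}(Ω₂) = -0.044153+0.035329i ; Δ = +0.004591+0.004490i
  [-6]  conj(Y_{8,-6})(Ω₁) = -0.152180+0.238010i ; Y_{8,-6}(Ω₂) = -0.128722-0.348276i ; Δ = +0.102482+0.022364i
  [-5]  conj(Y_{8,-5})(Ω₁) = +0.427441-0.137550i ; Y_{8,-5}(Ω₂) = -0.066669+0.002216i ; Δ = -0.028192+0.010117i
  [-4]  conj(Y_{8,-4})(Ω₁) = -0.366816-0.146193i ; Y_{8,-4}(Ω₂) = +0.093926-0.317551i ; Δ = -0.080877+0.102752i
  [-3]  conj(Y_{8,-3})(Ω₁) = +0.003305+0.006036i ; Y_{8,-3}(Ω₂) = -0.058678-0.040870i ; Δ = +0.000053-0.000489i
  [-2]  conj(Y_{8,-2})(Ω₁) = -0.069969+0.364550i ; Y_{8,-2}(Ω₂) = +0.251786-0.188096i ; Δ = +0.050953+0.104949i
  [-1]  conj(Y_{8,-1})(Ω₁) = +0.147686-0.122036i ; Y_{8,-1}(Ω₂) = -0.023198-0.069816i ; Δ = -0.011946-0.007480i
  [+0]  conj(Y_{8,0})(Ω₁) = +0.318964-0.000000i ; Y_{8,0}(Ω₂) = +0.309414+0.000000i ; Δ = +0.098692+0.000000i
  [+1]  conj(Y_{8,1})(Ω₁) = -0.147686-0.122036i ; Y_{8,1}(Ω₂) = +0.023198-0.069816i ; Δ = -0.011946+0.007480i
  [+2]  conj(Y_{8,2})(Ω₁) = -0.069969-0.364550i ; Y_{8,2}(Ω₂) = +0.251786+0.188096i ; Δ = +0.050953-0.104949i
  [+3]  conj(Y_{8,3})(Ω₁) = -0.003305+0.006036i ; Y_{8,3}(Ω₂) = +0.058678-0.040870i ; Δ = +0.000053+0.000489i
  [+4]  conj(Y_{8,4})(Ω₁) = -0.366816+0.146193i ; Y_{8,4}(Ω₂) = +0.093926+0.317551i ; Δ = -0.080877-0.102752i
  [+5]  conj(Y_{8,5})(Ω₁) = -0.427441-0.137550i ; Y_{8,5}(Ω₂) = +0.066669+0.002216i ; Δ = -0.028192-0.010117i
  [+6]  conj(Y_{8,6})(Ω₁) = -0.152180-0.238010i ; Y_{8,6}(Ω₂) = -0.128722+0.348276i ; Δ = +0.102482-0.022364i
  [+7]  conj(Y_{8,7})(Ω₁) = +0.013786-0.112713i ; Y_{8,7}(Ω₂) = +0.044153+0.035329i ; Δ = +0.004591-0.004490i
  [+8]  conj(Y_{8,8})(Ω₁) = +0.019778-0.018742i ; Y_{8,8}(Ω₂) = -0.431191+0.279532i ; Δ = -0.003289+0.013610i
Total Σ_m = +0.166240-0.000000i. Multiply by 0.739198: +0.122885-0.000000i. P_8(cos γ) = 0.122885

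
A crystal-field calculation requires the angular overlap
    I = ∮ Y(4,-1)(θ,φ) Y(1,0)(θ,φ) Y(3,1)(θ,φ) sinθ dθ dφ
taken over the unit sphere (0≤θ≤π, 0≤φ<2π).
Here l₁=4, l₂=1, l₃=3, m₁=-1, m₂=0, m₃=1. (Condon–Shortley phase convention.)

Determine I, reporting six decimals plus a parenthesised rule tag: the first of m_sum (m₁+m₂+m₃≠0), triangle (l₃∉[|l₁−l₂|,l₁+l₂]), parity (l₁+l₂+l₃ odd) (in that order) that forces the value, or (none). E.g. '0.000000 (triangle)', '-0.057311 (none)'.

-0.238414 (none)

m-sum 0 ✓  L=8 even ✓  3≤3≤5 ✓
Π(2lᵢ+1) = 9×3×7 = 189
triangle coeff Δ(4,1,3) = 1/252
Σ_t [1,1]: t=1:−1/36 = -1/36
(3j)²=4/63 [(4 1 3; 0 0 0)], sign=+1
Σ_t [1,1]: t=1:−1/48 = -1/48
(3j)²=5/84 [(4 1 3; -1 0 1)], sign=-1
⇒ 4πI² = 5/7
I = (-1)√(5/7/(4π)) = -0.23841361
No selection rule forces the value: the integral is nonzero (none).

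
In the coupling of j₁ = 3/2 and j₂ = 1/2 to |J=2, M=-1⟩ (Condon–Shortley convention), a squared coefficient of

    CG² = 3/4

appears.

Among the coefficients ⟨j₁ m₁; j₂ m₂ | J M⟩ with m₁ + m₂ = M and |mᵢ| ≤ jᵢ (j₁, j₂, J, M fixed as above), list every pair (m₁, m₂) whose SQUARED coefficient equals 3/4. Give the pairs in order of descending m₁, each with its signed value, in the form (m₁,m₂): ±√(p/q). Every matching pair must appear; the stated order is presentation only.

Admissible pairs with m₁+m₂ = M = -1: (-3/2,1/2), (-1/2,-1/2)
  (m₁,m₂)=(-1/2,-1/2): CG² = 3/4, CG = +√(3/4)   ← matches the target
  (m₁,m₂)=(-3/2,1/2): CG² = 1/4, CG = +√(1/4)
Pairs with CG² = 3/4: (-1/2,-1/2): +√(3/4)

(-1/2,-1/2): +√(3/4)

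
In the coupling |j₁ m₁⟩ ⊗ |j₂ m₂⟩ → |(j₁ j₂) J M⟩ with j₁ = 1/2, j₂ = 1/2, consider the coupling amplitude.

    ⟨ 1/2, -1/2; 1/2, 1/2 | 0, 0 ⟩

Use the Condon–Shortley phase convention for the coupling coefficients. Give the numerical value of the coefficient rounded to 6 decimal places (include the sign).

triangle: 1!·0!·0!/2! = 1/2
(j±m)!: 0!·1!·1!·0!·0!·0! = 1
prefactor² = (2J+1)·Δ·N² = 1/2
  k=1: −1/(1!·0!·0!·0!·0!·0!) = -1
Σ = -1  ⇒  CG² = 1/2·(-1)² = 1/2
CG = −√(1/2) = -0.707107

-0.707107  (= −√(1/2))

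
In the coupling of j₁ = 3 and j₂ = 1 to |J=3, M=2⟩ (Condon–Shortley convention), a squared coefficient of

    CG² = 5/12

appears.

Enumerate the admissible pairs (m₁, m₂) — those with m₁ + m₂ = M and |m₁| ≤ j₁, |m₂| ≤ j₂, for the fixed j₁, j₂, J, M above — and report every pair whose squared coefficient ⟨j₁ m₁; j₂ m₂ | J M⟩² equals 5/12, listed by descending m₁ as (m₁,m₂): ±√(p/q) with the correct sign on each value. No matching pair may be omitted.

(1,1): −√(5/12)

Admissible pairs with m₁+m₂ = M = 2: (1,1), (2,0), (3,-1)
  (m₁,m₂)=(3,-1): CG² = 1/4, CG = +√(1/4)
  (m₁,m₂)=(2,0): CG² = 1/3, CG = +√(1/3)
  (m₁,m₂)=(1,1): CG² = 5/12, CG = −√(5/12)   ← matches the target
Pairs with CG² = 5/12: (1,1): −√(5/12)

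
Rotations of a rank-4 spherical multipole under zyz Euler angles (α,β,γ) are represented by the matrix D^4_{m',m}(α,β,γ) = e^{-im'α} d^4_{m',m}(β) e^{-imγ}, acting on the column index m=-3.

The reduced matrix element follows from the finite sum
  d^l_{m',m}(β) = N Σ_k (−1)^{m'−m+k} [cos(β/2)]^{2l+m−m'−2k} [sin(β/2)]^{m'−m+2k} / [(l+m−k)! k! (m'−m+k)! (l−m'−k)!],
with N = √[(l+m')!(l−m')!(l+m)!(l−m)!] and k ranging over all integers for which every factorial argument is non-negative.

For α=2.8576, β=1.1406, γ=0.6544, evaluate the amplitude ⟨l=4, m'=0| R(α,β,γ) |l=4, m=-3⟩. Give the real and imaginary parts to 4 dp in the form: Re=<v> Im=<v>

Split into d^4_{0,-3}(β=1.1406) × two z-phases.
Half-angle: c=0.841739, s=0.539885. N=√(24·24·1·5040)=1703.830978
The bounds max(0,m−m')=0 and min(l+m,l−m')=1 give 2 terms
  k=0: (−1)^3·1703.8310/(144)·0.8417^5·0.5399^3 = -0.786782
  k=1: (−1)^4·1703.8310/(144)·0.8417^3·0.5399^5 = +0.323669
d^4_{0,-3}(1.1406) = -0.786782 +0.323669 = -0.463113
Phases: e^{-i·(0)·2.8576}=+1.000000+0.000000i, e^{-i·(-3)·0.6544}=-0.382410+0.923993i ⇒ D=+0.177099-0.427913i

Re=0.1771 Im=-0.4279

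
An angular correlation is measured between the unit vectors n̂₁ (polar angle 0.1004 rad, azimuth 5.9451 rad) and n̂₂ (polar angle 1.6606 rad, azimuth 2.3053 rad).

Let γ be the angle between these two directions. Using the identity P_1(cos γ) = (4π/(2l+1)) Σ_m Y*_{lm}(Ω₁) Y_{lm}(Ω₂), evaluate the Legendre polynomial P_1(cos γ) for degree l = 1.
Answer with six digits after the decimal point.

-0.176924

Term-by-term m-sum for l=1 (normalisation 4π/3 = 4.188790):
  m=-1: (0.03267 - 0.01149j) × (-0.23062 - 0.25538j) = -0.01047 - 0.00569j  (running Σ = -0.01047 - 0.00569j)
  m=0: (0.48614 + 0.00000j) × (-0.04382 + 0.00000j) = -0.02130 + 0.00000j  (running Σ = -0.03177 - 0.00569j)
  m=1: (-0.03267 - 0.01149j) × (0.23062 - 0.25538j) = -0.01047 + 0.00569j  (running Σ = -0.04224 + 0.00000j)
Accumulated sum -0.04224 + 0.00000j; after 4π/(2l+1) scaling, -0.17692 + 0.00000j ⇒ P_1 = -0.176924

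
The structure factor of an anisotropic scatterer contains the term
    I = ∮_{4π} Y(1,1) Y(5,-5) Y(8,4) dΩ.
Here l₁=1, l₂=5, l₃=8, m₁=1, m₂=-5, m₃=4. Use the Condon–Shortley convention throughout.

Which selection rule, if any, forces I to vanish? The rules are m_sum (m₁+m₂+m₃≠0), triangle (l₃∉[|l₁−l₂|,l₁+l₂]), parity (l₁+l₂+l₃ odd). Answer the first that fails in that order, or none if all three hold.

m₁+m₂+m₃ = 1 − 5 + 4 = 0  ✓
triangle: need |l₁−l₂| ≤ l₃ ≤ l₁+l₂ = [4,6]; l₃=8 is outside  ✗
parity: l₁+l₂+l₃ = 14 is even

triangle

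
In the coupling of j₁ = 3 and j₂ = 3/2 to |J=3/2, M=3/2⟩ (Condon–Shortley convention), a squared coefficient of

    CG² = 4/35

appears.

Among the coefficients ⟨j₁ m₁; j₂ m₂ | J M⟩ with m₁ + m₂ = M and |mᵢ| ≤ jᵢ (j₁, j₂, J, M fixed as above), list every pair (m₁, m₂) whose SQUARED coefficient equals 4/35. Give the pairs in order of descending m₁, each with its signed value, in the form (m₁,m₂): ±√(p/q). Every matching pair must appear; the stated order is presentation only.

Admissible pairs with m₁+m₂ = M = 3/2: (0,3/2), (1,1/2), (2,-1/2), (3,-3/2)
  (m₁,m₂)=(3,-3/2): CG² = 4/7, CG = +√(4/7)
  (m₁,m₂)=(2,-1/2): CG² = 2/7, CG = −√(2/7)
  (m₁,m₂)=(1,1/2): CG² = 4/35, CG = +√(4/35)   ← matches the target
  (m₁,m₂)=(0,3/2): CG² = 1/35, CG = −√(1/35)
Pairs with CG² = 4/35: (1,1/2): +√(4/35)

(1,1/2): +√(4/35)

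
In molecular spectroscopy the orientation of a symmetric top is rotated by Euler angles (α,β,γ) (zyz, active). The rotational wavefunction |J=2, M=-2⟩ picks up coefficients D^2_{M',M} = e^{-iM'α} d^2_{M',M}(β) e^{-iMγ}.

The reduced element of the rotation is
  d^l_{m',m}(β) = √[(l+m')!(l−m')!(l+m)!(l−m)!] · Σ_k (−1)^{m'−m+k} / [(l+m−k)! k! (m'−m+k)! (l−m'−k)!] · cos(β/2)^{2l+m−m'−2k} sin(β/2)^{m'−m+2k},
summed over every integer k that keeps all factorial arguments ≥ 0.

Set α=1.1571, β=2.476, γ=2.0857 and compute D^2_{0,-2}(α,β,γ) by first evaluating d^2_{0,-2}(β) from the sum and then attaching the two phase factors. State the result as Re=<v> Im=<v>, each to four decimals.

Re=-0.1203 Im=-0.2002

D^2_{0,-2}(1.1571,2.4760,2.0857) = e^{-i·0·1.1571}·d^2_{0,-2}(2.4760)·e^{-i·-2·2.0857}. Compute d first:
With c≡cos(β/2)=0.326687 and s≡sin(β/2)=0.945133, N=[2·2·1·24]^{1/2}=9.797959
k∈{0} keeps every argument non-negative
  k=0: (−1)^2·9.7980/(4)·0.3267^2·0.9451^2 = +0.233521
d^2_{0,-2}(2.4760) = +0.233521
Attach z-rotation phases: D = e^{-i(0)(1.1571)}·(+0.233521)·e^{-i(-2)(2.0857)} = -0.120259-0.200174i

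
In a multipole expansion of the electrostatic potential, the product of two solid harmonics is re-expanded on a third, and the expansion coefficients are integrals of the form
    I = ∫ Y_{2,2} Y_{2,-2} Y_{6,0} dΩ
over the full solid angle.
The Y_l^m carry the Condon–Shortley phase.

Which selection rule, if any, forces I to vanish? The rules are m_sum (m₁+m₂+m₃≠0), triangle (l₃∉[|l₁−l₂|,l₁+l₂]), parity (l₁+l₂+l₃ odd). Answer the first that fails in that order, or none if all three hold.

triangle

Σmᵢ = 0  ✓
l₃∈[|l₁−l₂|,l₁+l₂]=[0,4] required, l₃=6 fails  ✗
Σlᵢ = 10 ⇒ even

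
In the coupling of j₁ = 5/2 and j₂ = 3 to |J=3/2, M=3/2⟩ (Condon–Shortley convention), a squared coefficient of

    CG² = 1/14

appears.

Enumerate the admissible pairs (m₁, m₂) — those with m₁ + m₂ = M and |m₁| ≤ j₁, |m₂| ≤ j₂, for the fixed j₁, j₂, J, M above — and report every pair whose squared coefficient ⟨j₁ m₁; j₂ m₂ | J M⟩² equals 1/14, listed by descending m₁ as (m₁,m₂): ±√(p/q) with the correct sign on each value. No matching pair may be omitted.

Admissible pairs with m₁+m₂ = M = 3/2: (-3/2,3), (-1/2,2), (1/2,1), (3/2,0), (5/2,-1)
  (m₁,m₂)=(5/2,-1): CG² = 1/14, CG = +√(1/14)   ← matches the target
  (m₁,m₂)=(3/2,0): CG² = 6/35, CG = −√(6/35)
  (m₁,m₂)=(1/2,1): CG² = 9/35, CG = +√(9/35)
  (m₁,m₂)=(-1/2,2): CG² = 2/7, CG = −√(2/7)
  (m₁,m₂)=(-3/2,3): CG² = 3/14, CG = +√(3/14)
Pairs with CG² = 1/14: (5/2,-1): +√(1/14)

(5/2,-1): +√(1/14)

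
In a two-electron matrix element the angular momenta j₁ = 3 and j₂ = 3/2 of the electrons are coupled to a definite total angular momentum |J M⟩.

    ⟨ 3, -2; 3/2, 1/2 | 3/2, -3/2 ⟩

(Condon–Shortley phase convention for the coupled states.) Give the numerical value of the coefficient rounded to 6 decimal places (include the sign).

j₁+j₂−J=3  J+j₁−j₂=3  J−j₁+j₂=0  j₁+j₂+J+1=7
(j₁±m₁, j₂±m₂, J±M) = (1,5,2,1,0,3)
P² = 288/7
sum k=2..2:
  [2] +1/12 = 1/12
S = 1/12
C² = P²·S² = 2/7 ; C = +0.534522

+√(2/7) = +0.534522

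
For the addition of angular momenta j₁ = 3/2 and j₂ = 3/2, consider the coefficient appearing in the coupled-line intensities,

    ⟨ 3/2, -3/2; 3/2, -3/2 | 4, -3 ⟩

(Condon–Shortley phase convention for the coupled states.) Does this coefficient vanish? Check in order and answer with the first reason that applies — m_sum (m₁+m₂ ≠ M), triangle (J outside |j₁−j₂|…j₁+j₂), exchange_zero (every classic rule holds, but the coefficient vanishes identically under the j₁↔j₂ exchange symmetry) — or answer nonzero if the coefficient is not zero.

triangle

m-sum: m₁+m₂ = -3/2+(-3/2) = -3, M = -3  ✓
triangle: need |j₁−j₂| ≤ J ≤ j₁+j₂, i.e. J ∈ [0, 3]; J = 4 is outside ✗ ⇒ coefficient is 0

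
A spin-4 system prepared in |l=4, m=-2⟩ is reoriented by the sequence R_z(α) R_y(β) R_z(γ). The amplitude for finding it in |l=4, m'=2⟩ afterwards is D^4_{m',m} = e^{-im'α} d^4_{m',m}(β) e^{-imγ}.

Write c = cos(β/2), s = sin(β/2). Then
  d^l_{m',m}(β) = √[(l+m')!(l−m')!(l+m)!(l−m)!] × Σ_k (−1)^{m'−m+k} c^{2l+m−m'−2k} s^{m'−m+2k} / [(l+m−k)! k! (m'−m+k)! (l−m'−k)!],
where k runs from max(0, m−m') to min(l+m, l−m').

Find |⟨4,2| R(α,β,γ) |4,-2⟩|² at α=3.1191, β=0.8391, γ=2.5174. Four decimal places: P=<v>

P=0.0587

D^4_{2,-2}(3.1191,0.8391,2.5174) = e^{-i·2·3.1191}·d^4_{2,-2}(0.8391)·e^{-i·-2·2.5174}. Compute d first:
With c≡cos(β/2)=0.913272 and s≡sin(β/2)=0.407350, N=[720·2·2·720]^{1/2}=1440.000000
k: max(0,(-2)−(2))=0 … min(4+(-2),4−(2))=2
  k=0: (−1)^4·1440.0000/(96)·0.9133^4·0.4073^4 = +0.287317
  k=1: (−1)^5·1440.0000/(120)·0.9133^2·0.4073^6 = -0.045728
  k=2: (−1)^6·1440.0000/(1440)·0.9133^0·0.4073^8 = +0.000758
d^4_{2,-2}(0.8391) = +0.287317 -0.045728 +0.000758 = +0.242347
|D^4_{2,-2}|² = |d^4_{2,-2}(β)|² = (+0.242347)² = 0.058732 (the z-rotation phases have unit modulus)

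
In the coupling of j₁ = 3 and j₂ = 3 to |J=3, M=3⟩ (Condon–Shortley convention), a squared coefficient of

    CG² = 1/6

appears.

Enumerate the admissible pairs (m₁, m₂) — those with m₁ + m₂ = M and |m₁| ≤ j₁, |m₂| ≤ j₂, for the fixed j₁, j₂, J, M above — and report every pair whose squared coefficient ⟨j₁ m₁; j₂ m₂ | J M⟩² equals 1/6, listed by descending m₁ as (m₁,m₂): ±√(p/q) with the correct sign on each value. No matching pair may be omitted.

(3,0): +√(1/6); (0,3): −√(1/6)

Admissible pairs with m₁+m₂ = M = 3: (0,3), (1,2), (2,1), (3,0)
  (m₁,m₂)=(3,0): CG² = 1/6, CG = +√(1/6)   ← matches the target
  (m₁,m₂)=(2,1): CG² = 1/3, CG = −√(1/3)
  (m₁,m₂)=(1,2): CG² = 1/3, CG = +√(1/3)
  (m₁,m₂)=(0,3): CG² = 1/6, CG = −√(1/6)   ← matches the target
Pairs with CG² = 1/6: (3,0): +√(1/6); (0,3): −√(1/6)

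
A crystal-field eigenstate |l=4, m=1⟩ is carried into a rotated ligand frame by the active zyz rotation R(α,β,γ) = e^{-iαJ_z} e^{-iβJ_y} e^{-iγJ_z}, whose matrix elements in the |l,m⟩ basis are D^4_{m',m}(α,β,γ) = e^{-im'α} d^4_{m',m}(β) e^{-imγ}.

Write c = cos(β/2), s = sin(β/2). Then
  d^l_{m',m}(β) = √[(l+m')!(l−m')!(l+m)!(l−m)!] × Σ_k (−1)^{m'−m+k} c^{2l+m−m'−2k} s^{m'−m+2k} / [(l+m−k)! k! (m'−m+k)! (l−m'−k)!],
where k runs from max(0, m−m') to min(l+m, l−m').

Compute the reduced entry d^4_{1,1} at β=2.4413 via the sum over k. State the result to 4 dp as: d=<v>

d=-0.5063

d^4_{1,1}(β=2.4413) via the finite sum:
c=cos(2.441300/2)=0.343035, s=sin(2.441300/2)=0.939323; N=√[120·6·120·6]=720.000000
Admissible k: 0..3 (factorial args all ≥0)
  k=0: (−1)^0·720.0000/(720)·0.3430^8·0.9393^0 = +0.000192
  k=1: (−1)^1·720.0000/(48)·0.3430^6·0.9393^2 = -0.021565
  k=2: (−1)^2·720.0000/(24)·0.3430^4·0.9393^4 = +0.323396
  k=3: (−1)^3·720.0000/(72)·0.3430^2·0.9393^6 = -0.808288
d^4_{1,1}(2.4413) = +0.000192 -0.021565 +0.323396 -0.808288 = -0.506265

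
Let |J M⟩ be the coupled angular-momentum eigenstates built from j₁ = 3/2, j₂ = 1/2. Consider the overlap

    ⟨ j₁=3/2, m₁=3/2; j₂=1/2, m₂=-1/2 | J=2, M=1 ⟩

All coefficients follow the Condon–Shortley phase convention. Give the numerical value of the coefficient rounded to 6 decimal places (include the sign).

triangle: 0!×3!×1!/5! = 6/120
(j±m)!: 3!×0!×0!×1!×3!×1! = 36
prefactor² = (2J+1)×Δ×N² = 9
  k=0: +1/(0!×0!×0!×0!×3!×1!) = 1/6
Σ = 1/6  ⇒  CG² = 9×(1/6)² = 1/4
CG = +√(1/4) = +0.500000

+0.500000  (= +√(1/4))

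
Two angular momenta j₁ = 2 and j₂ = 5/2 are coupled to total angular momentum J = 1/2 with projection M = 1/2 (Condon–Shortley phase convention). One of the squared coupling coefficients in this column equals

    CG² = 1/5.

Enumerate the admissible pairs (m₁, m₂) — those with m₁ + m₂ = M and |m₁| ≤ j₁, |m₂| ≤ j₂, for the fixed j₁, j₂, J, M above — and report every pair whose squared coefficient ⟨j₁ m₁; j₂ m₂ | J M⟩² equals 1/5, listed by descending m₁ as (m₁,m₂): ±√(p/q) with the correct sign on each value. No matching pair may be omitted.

(0,1/2): +√(1/5)

Admissible pairs with m₁+m₂ = M = 1/2: (-2,5/2), (-1,3/2), (0,1/2), (1,-1/2), (2,-3/2)
  (m₁,m₂)=(2,-3/2): CG² = 1/15, CG = +√(1/15)
  (m₁,m₂)=(1,-1/2): CG² = 2/15, CG = −√(2/15)
  (m₁,m₂)=(0,1/2): CG² = 1/5, CG = +√(1/5)   ← matches the target
  (m₁,m₂)=(-1,3/2): CG² = 4/15, CG = −√(4/15)
  (m₁,m₂)=(-2,5/2): CG² = 1/3, CG = +√(1/3)
Pairs with CG² = 1/5: (0,1/2): +√(1/5)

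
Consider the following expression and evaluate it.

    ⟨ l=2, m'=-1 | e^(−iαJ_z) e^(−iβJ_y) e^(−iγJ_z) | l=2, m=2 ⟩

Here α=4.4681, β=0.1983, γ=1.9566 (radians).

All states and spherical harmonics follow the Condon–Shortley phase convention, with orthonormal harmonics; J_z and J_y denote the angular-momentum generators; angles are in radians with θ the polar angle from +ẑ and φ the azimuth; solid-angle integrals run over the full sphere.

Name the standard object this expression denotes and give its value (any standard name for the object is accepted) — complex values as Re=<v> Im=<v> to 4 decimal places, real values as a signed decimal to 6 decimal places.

This is a Wigner D-matrix element — the rotation-matrix element ⟨l m'| R(α,β,γ) |l m⟩ in the angular-momentum basis.
Split into d^2_{-1,2}(β=0.1983) × two z-phases.
With c≡cos(β/2)=0.995089 and s≡sin(β/2)=0.098988, N=[1·6·24·1]^{1/2}=12.000000
The bounds max(0,m−m')=3 and min(l+m,l−m')=3 give 1 term
  k=3: (−1)^0·12.0000/(6)·0.9951^1·0.0990^3 = +0.001930
d^2_{-1,2}(0.1983) = +0.001930
Attach z-rotation phases: D = e^{-i(-1)(4.4681)}·(+0.001930)·e^{-i(2)(1.9566)} = +0.001641+0.001017i

Wigner D-matrix element, Re=0.0016 Im=0.0010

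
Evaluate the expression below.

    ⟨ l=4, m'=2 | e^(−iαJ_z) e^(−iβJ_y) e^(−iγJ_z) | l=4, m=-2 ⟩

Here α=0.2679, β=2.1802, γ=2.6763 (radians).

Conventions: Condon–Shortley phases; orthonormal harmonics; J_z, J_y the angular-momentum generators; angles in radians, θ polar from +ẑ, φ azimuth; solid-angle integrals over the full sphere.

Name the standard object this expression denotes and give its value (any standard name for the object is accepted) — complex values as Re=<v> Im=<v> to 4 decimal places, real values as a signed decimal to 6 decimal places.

This is a Wigner D-matrix element — the rotation-matrix element ⟨l m'| R(α,β,γ) |l m⟩ in the angular-momentum basis.
Split into d^4_{2,-2}(β=2.1802) × two z-phases.
Half-angle: c=0.462397, s=0.886673. N=√(720·2·2·720)=1440.000000
k: max(0,(-2)−(2))=0 … min(4+(-2),4−(2))=2
  k=0: (−1)^4·1440.0000/(96)·0.4624^4·0.8867^4 = +0.423842
  k=1: (−1)^5·1440.0000/(120)·0.4624^2·0.8867^6 = -1.246786
  k=2: (−1)^6·1440.0000/(1440)·0.4624^0·0.8867^8 = +0.382040
d^4_{2,-2}(2.1802) = +0.423842 -1.246786 +0.382040 = -0.440904
Phases: e^{-i·(2)·0.2679}=+0.859860-0.510529i, e^{-i·(-2)·2.6763}=+0.597365-0.801970i ⇒ D=-0.045952+0.438503i

Wigner D-matrix element, Re=-0.0460 Im=0.4385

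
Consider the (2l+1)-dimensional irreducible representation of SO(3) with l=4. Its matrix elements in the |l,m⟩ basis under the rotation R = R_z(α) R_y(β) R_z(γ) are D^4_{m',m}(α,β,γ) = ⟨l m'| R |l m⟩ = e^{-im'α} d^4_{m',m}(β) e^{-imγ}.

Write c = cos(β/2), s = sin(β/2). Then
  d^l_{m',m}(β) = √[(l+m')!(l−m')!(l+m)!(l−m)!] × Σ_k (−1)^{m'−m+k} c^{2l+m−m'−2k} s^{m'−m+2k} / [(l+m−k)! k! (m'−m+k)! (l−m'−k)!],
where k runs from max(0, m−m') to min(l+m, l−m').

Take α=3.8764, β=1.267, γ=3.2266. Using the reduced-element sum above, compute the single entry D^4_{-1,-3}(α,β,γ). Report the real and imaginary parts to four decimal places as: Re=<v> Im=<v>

Re=0.0422 Im=0.0643

Split into d^4_{-1,-3}(β=1.2670) × two z-phases.
c=cos(1.267000/2)=0.805961, s=sin(1.267000/2)=0.591969; N=√[6·120·1·5040]=1904.940944
k∈{0,1} keeps every argument non-negative
  k=0: (−1)^2·1904.9409/(240)·0.8060^6·0.5920^2 = +0.762345
  k=1: (−1)^3·1904.9409/(144)·0.8060^4·0.5920^4 = -0.685442
d^4_{-1,-3}(1.2670) = +0.762345 -0.685442 = +0.076902
Phases: e^{-i·(-1)·3.8764}=-0.741960-0.670444i, e^{-i·(-3)·3.2266}=-0.967658-0.252267i ⇒ D=+0.042207+0.064285i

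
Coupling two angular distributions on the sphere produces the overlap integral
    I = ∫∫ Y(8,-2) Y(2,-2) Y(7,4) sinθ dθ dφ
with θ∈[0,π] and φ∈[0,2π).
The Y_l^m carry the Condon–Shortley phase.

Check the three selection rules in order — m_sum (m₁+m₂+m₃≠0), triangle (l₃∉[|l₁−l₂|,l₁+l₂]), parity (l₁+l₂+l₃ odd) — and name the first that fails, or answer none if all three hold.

parity

azimuthal sum: -2 − 2 + 4 = 0  ✓
6 ≤ 7 ≤ 10 (triangle on l)  ✓
L = 8 + 2 + 7 = 17 (odd)  ✗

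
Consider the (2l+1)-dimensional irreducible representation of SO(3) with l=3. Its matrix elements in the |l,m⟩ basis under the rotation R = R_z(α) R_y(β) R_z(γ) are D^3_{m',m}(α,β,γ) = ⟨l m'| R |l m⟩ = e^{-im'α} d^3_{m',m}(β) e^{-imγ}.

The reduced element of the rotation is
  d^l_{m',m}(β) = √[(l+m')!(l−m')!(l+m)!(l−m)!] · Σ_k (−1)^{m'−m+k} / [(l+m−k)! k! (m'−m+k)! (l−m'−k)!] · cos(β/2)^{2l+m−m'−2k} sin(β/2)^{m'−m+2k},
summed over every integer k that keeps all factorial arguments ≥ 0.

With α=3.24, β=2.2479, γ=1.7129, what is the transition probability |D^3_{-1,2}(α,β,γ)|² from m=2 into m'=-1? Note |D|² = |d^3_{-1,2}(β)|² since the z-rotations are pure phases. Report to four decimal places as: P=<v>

First d^3_{-1,2}(β=2.2479), then the phase factors e^{-i(-1)α} and e^{-i(2)γ}:
Half-angle: c=0.432124, s=0.901814. N=√(2·24·120·1)=75.894664
k: max(0,(2)−(-1))=3 … min(3+(2),3−(-1))=4
  k=3: (−1)^0·75.8947/(12)·0.4321^3·0.9018^3 = +0.374288
  k=4: (−1)^1·75.8947/(24)·0.4321^1·0.9018^5 = -0.815068
d^3_{-1,2}(2.2479) = +0.374288 -0.815068 = -0.440780
|D^3_{-1,2}|² = |d^3_{-1,2}(β)|² = (-0.440780)² = 0.194287 (the z-rotation phases have unit modulus)

P=0.1943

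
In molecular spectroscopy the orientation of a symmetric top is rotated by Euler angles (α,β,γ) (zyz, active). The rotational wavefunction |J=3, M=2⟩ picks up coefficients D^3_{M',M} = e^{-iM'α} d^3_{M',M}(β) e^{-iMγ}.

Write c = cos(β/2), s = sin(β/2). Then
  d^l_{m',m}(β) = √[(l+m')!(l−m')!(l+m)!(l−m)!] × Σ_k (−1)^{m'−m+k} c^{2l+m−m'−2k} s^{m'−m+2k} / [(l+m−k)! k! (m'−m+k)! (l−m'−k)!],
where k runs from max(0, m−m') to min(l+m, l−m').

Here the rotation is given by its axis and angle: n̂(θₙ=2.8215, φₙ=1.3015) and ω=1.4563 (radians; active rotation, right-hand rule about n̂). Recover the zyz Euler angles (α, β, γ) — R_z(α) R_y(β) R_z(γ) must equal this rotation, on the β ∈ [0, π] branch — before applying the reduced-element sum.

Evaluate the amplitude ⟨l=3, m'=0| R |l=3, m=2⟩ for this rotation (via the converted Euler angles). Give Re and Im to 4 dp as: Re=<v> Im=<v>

Re=0.1357 Im=0.1596

Axis–angle → zyz. n̂ = (sinθₙcosφₙ, sinθₙsinφₙ, cosθₙ) = (+0.083715, +0.303314, -0.949206), ω = 1.4563.
R = I cosω + sinω [n̂]ₓ + (1−cosω) n̂n̂ᵀ gives
  R = [+0.120454, +0.965482, +0.230944; -0.920500, +0.195735, -0.338182; -0.371712, -0.171848, +0.912304]
β = atan2(√(R₁₃²+R₂₃²), R₃₃) = 0.421921; α = atan2(R₂₃, R₁₃) mod 2π = 5.311544; γ = atan2(R₃₂, −R₃₁) mod 2π = 5.850137
First d^3_{0,2}(β=0.4219), then the phase factors e^{-i(0)α} and e^{-i(2)γ}:
Half-angle: c=0.977830, s=0.209399. N=√(6·6·120·1)=65.726707
k: max(0,(2)−(0))=2 … min(3+(2),3−(0))=3
  k=2: (−1)^0·65.7267/(12)·0.9778^4·0.2094^2 = +0.219566
  k=3: (−1)^1·65.7267/(12)·0.9778^2·0.2094^4 = -0.010069
d^3_{0,2}(0.4219) = +0.219566 -0.010069 = +0.209497
Attach z-rotation phases: D = e^{-i(0)(5.3115)}·(+0.209497)·e^{-i(2)(5.8501)} = +0.135713+0.159596i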